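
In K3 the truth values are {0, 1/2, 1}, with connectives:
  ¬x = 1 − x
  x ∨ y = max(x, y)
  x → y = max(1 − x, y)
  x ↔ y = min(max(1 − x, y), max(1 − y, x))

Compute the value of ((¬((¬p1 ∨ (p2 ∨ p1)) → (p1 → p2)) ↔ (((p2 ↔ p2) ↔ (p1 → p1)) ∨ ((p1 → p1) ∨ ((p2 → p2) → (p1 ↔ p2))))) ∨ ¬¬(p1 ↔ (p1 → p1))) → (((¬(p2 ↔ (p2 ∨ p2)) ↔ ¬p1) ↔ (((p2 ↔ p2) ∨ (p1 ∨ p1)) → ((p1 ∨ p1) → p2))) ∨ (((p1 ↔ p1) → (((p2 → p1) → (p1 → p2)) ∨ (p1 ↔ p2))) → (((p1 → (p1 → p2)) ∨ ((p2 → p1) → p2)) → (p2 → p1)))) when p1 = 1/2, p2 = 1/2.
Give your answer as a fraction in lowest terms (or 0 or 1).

¬p1 = ¬1/2 = 1/2
p2 ∨ p1 = 1/2 ∨ 1/2 = 1/2
¬p1 ∨ (p2 ∨ p1) = 1/2 ∨ 1/2 = 1/2
p1 → p2 = 1/2 → 1/2 = 1/2
(¬p1 ∨ (p2 ∨ p1)) → (p1 → p2) = 1/2 → 1/2 = 1/2
¬((¬p1 ∨ (p2 ∨ p1)) → (p1 → p2)) = ¬1/2 = 1/2
p2 ↔ p2 = 1/2 ↔ 1/2 = 1/2
p1 → p1 = 1/2 → 1/2 = 1/2
(p2 ↔ p2) ↔ (p1 → p1) = 1/2 ↔ 1/2 = 1/2
p1 → p1 = 1/2 → 1/2 = 1/2
p2 → p2 = 1/2 → 1/2 = 1/2
p1 ↔ p2 = 1/2 ↔ 1/2 = 1/2
(p2 → p2) → (p1 ↔ p2) = 1/2 → 1/2 = 1/2
(p1 → p1) ∨ ((p2 → p2) → (p1 ↔ p2)) = 1/2 ∨ 1/2 = 1/2
((p2 ↔ p2) ↔ (p1 → p1)) ∨ ((p1 → p1) ∨ ((p2 → p2) → (p1 ↔ p2))) = 1/2 ∨ 1/2 = 1/2
¬((¬p1 ∨ (p2 ∨ p1)) → (p1 → p2)) ↔ (((p2 ↔ p2) ↔ (p1 → p1)) ∨ ((p1 → p1) ∨ ((p2 → p2) → (p1 ↔ p2)))) = 1/2 ↔ 1/2 = 1/2
p1 → p1 = 1/2 → 1/2 = 1/2
p1 ↔ (p1 → p1) = 1/2 ↔ 1/2 = 1/2
¬(p1 ↔ (p1 → p1)) = ¬1/2 = 1/2
¬¬(p1 ↔ (p1 → p1)) = ¬1/2 = 1/2
(¬((¬p1 ∨ (p2 ∨ p1)) → (p1 → p2)) ↔ (((p2 ↔ p2) ↔ (p1 → p1)) ∨ ((p1 → p1) ∨ ((p2 → p2) → (p1 ↔ p2))))) ∨ ¬¬(p1 ↔ (p1 → p1)) = 1/2 ∨ 1/2 = 1/2
p2 ∨ p2 = 1/2 ∨ 1/2 = 1/2
p2 ↔ (p2 ∨ p2) = 1/2 ↔ 1/2 = 1/2
¬(p2 ↔ (p2 ∨ p2)) = ¬1/2 = 1/2
¬p1 = ¬1/2 = 1/2
¬(p2 ↔ (p2 ∨ p2)) ↔ ¬p1 = 1/2 ↔ 1/2 = 1/2
p2 ↔ p2 = 1/2 ↔ 1/2 = 1/2
p1 ∨ p1 = 1/2 ∨ 1/2 = 1/2
(p2 ↔ p2) ∨ (p1 ∨ p1) = 1/2 ∨ 1/2 = 1/2
p1 ∨ p1 = 1/2 ∨ 1/2 = 1/2
(p1 ∨ p1) → p2 = 1/2 → 1/2 = 1/2
((p2 ↔ p2) ∨ (p1 ∨ p1)) → ((p1 ∨ p1) → p2) = 1/2 → 1/2 = 1/2
(¬(p2 ↔ (p2 ∨ p2)) ↔ ¬p1) ↔ (((p2 ↔ p2) ∨ (p1 ∨ p1)) → ((p1 ∨ p1) → p2)) = 1/2 ↔ 1/2 = 1/2
p1 ↔ p1 = 1/2 ↔ 1/2 = 1/2
p2 → p1 = 1/2 → 1/2 = 1/2
p1 → p2 = 1/2 → 1/2 = 1/2
(p2 → p1) → (p1 → p2) = 1/2 → 1/2 = 1/2
p1 ↔ p2 = 1/2 ↔ 1/2 = 1/2
((p2 → p1) → (p1 → p2)) ∨ (p1 ↔ p2) = 1/2 ∨ 1/2 = 1/2
(p1 ↔ p1) → (((p2 → p1) → (p1 → p2)) ∨ (p1 ↔ p2)) = 1/2 → 1/2 = 1/2
p1 → p2 = 1/2 → 1/2 = 1/2
p1 → (p1 → p2) = 1/2 → 1/2 = 1/2
p2 → p1 = 1/2 → 1/2 = 1/2
(p2 → p1) → p2 = 1/2 → 1/2 = 1/2
(p1 → (p1 → p2)) ∨ ((p2 → p1) → p2) = 1/2 ∨ 1/2 = 1/2
p2 → p1 = 1/2 → 1/2 = 1/2
((p1 → (p1 → p2)) ∨ ((p2 → p1) → p2)) → (p2 → p1) = 1/2 → 1/2 = 1/2
((p1 ↔ p1) → (((p2 → p1) → (p1 → p2)) ∨ (p1 ↔ p2))) → (((p1 → (p1 → p2)) ∨ ((p2 → p1) → p2)) → (p2 → p1)) = 1/2 → 1/2 = 1/2
((¬(p2 ↔ (p2 ∨ p2)) ↔ ¬p1) ↔ (((p2 ↔ p2) ∨ (p1 ∨ p1)) → ((p1 ∨ p1) → p2))) ∨ (((p1 ↔ p1) → (((p2 → p1) → (p1 → p2)) ∨ (p1 ↔ p2))) → (((p1 → (p1 → p2)) ∨ ((p2 → p1) → p2)) → (p2 → p1))) = 1/2 ∨ 1/2 = 1/2
((¬((¬p1 ∨ (p2 ∨ p1)) → (p1 → p2)) ↔ (((p2 ↔ p2) ↔ (p1 → p1)) ∨ ((p1 → p1) ∨ ((p2 → p2) → (p1 ↔ p2))))) ∨ ¬¬(p1 ↔ (p1 → p1))) → (((¬(p2 ↔ (p2 ∨ p2)) ↔ ¬p1) ↔ (((p2 ↔ p2) ∨ (p1 ∨ p1)) → ((p1 ∨ p1) → p2))) ∨ (((p1 ↔ p1) → (((p2 → p1) → (p1 → p2)) ∨ (p1 ↔ p2))) → (((p1 → (p1 → p2)) ∨ ((p2 → p1) → p2)) → (p2 → p1)))) = 1/2 → 1/2 = 1/2

1/2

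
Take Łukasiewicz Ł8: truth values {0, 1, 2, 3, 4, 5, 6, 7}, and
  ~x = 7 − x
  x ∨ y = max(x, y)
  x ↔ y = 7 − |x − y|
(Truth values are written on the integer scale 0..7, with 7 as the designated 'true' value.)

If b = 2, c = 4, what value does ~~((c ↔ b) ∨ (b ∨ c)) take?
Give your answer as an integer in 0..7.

5

c ↔ b = 4 ↔ 2 = 5
b ∨ c = 2 ∨ 4 = 4
(c ↔ b) ∨ (b ∨ c) = 5 ∨ 4 = 5
~((c ↔ b) ∨ (b ∨ c)) = ~5 = 2
~~((c ↔ b) ∨ (b ∨ c)) = ~2 = 5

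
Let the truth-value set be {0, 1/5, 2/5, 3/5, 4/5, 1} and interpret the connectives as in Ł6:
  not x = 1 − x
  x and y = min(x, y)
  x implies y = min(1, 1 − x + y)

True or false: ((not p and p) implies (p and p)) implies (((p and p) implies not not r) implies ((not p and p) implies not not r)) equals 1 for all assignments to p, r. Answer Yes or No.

At p = 1, r = 4/5, for instance:
not p = not 1 = 0
not p and p = 0 and 1 = 0
p and p = 1 and 1 = 1
(not p and p) implies (p and p) = 0 implies 1 = 1
not r = not 4/5 = 1/5
not not r = not 1/5 = 4/5
(p and p) implies not not r = 1 implies 4/5 = 4/5
(not p and p) implies not not r = 0 implies 4/5 = 1
((p and p) implies not not r) implies ((not p and p) implies not not r) = 4/5 implies 1 = 1
((not p and p) implies (p and p)) implies (((p and p) implies not not r) implies ((not p and p) implies not not r)) = 1 implies 1 = 1
and checking the remaining 35 assignments likewise gives ≥ 1 in every case.

Yes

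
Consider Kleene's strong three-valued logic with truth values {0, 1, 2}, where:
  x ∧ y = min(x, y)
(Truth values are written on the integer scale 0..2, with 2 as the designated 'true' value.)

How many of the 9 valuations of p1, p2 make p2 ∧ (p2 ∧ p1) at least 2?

p1 = 0, p2 = 0 ↦ 0  <
p1 = 0, p2 = 1 ↦ 0  <
p1 = 0, p2 = 2 ↦ 0  <
p1 = 1, p2 = 0 ↦ 0  <
p1 = 1, p2 = 1 ↦ 1  <
p1 = 1, p2 = 2 ↦ 1  <
p1 = 2, p2 = 0 ↦ 0  <
p1 = 2, p2 = 1 ↦ 1  <
p1 = 2, p2 = 2 ↦ 2  ≥
So 1 of the 9 assignments meets the threshold.

1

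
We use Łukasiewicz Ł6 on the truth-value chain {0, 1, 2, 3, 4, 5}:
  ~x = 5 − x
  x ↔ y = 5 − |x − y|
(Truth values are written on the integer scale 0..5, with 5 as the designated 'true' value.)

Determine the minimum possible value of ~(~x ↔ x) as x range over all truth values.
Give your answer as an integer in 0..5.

Take x = 2:
~x = ~2 = 3
~x ↔ x = 3 ↔ 2 = 4
~(~x ↔ x) = ~4 = 1
No assignment yields a value below 1, so this is the minimum.

1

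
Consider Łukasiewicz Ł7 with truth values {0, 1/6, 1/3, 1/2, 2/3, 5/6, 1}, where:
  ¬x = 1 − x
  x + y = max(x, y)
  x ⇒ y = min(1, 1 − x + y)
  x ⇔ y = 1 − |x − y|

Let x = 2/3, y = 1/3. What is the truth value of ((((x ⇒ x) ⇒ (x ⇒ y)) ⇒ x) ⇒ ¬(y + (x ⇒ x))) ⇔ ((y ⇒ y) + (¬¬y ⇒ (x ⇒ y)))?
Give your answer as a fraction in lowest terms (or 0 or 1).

0

x ⇒ x = 2/3 ⇒ 2/3 = 1
x ⇒ y = 2/3 ⇒ 1/3 = 2/3
(x ⇒ x) ⇒ (x ⇒ y) = 1 ⇒ 2/3 = 2/3
((x ⇒ x) ⇒ (x ⇒ y)) ⇒ x = 2/3 ⇒ 2/3 = 1
x ⇒ x = 2/3 ⇒ 2/3 = 1
y + (x ⇒ x) = 1/3 + 1 = 1
¬(y + (x ⇒ x)) = ¬1 = 0
(((x ⇒ x) ⇒ (x ⇒ y)) ⇒ x) ⇒ ¬(y + (x ⇒ x)) = 1 ⇒ 0 = 0
y ⇒ y = 1/3 ⇒ 1/3 = 1
¬y = ¬1/3 = 2/3
¬¬y = ¬2/3 = 1/3
x ⇒ y = 2/3 ⇒ 1/3 = 2/3
¬¬y ⇒ (x ⇒ y) = 1/3 ⇒ 2/3 = 1
(y ⇒ y) + (¬¬y ⇒ (x ⇒ y)) = 1 + 1 = 1
((((x ⇒ x) ⇒ (x ⇒ y)) ⇒ x) ⇒ ¬(y + (x ⇒ x))) ⇔ ((y ⇒ y) + (¬¬y ⇒ (x ⇒ y))) = 0 ⇔ 1 = 0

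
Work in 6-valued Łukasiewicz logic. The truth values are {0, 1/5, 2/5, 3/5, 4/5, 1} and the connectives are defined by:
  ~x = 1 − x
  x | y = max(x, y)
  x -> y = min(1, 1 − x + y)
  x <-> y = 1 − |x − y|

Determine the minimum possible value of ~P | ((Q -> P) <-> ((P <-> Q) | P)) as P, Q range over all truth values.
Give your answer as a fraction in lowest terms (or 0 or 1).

Take P = 2/5, Q = 0:
~P = ~2/5 = 3/5
Q -> P = 0 -> 2/5 = 1
P <-> Q = 2/5 <-> 0 = 3/5
(P <-> Q) | P = 3/5 | 2/5 = 3/5
(Q -> P) <-> ((P <-> Q) | P) = 1 <-> 3/5 = 3/5
~P | ((Q -> P) <-> ((P <-> Q) | P)) = 3/5 | 3/5 = 3/5
No assignment yields a value below 3/5, so this is the minimum.

3/5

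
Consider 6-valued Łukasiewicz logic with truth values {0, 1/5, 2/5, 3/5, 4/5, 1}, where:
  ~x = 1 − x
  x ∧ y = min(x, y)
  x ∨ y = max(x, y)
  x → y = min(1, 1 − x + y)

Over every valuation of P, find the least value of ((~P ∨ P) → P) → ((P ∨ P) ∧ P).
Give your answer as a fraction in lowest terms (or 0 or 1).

3/5

Take P = 2/5:
~P = ~2/5 = 3/5
~P ∨ P = 3/5 ∨ 2/5 = 3/5
(~P ∨ P) → P = 3/5 → 2/5 = 4/5
P ∨ P = 2/5 ∨ 2/5 = 2/5
(P ∨ P) ∧ P = 2/5 ∧ 2/5 = 2/5
((~P ∨ P) → P) → ((P ∨ P) ∧ P) = 4/5 → 2/5 = 3/5
No assignment yields a value below 3/5, so this is the minimum.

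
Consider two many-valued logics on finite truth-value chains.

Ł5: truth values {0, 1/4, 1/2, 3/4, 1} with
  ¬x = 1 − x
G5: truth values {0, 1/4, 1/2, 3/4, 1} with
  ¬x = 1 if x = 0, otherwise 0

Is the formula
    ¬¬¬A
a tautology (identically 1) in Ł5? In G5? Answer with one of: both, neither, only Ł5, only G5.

In Ł5: at A = 1/4 the value is 3/4 — not a tautology.
In G5: at A = 1/4 the value is 0 — not a tautology.

neither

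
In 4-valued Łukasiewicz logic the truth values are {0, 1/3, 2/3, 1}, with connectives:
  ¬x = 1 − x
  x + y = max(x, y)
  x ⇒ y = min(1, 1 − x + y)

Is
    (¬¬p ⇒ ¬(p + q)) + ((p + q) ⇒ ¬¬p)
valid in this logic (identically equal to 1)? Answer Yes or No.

Counterexample: take p = 1/3, q = 1.
¬p = ¬1/3 = 2/3
¬¬p = ¬2/3 = 1/3
p + q = 1/3 + 1 = 1
¬(p + q) = ¬1 = 0
¬¬p ⇒ ¬(p + q) = 1/3 ⇒ 0 = 2/3
p + q = 1/3 + 1 = 1
¬p = ¬1/3 = 2/3
¬¬p = ¬2/3 = 1/3
(p + q) ⇒ ¬¬p = 1 ⇒ 1/3 = 1/3
(¬¬p ⇒ ¬(p + q)) + ((p + q) ⇒ ¬¬p) = 2/3 + 1/3 = 2/3
This gives 2/3 ≠ 1.

No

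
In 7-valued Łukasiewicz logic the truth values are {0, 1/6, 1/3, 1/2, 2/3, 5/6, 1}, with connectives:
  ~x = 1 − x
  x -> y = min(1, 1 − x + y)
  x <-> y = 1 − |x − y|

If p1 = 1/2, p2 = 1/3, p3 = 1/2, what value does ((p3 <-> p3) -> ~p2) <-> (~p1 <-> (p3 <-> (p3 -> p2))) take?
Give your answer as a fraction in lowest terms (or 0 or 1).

5/6

p3 <-> p3 = 1/2 <-> 1/2 = 1
~p2 = ~1/3 = 2/3
(p3 <-> p3) -> ~p2 = 1 -> 2/3 = 2/3
~p1 = ~1/2 = 1/2
p3 -> p2 = 1/2 -> 1/3 = 5/6
p3 <-> (p3 -> p2) = 1/2 <-> 5/6 = 2/3
~p1 <-> (p3 <-> (p3 -> p2)) = 1/2 <-> 2/3 = 5/6
((p3 <-> p3) -> ~p2) <-> (~p1 <-> (p3 <-> (p3 -> p2))) = 2/3 <-> 5/6 = 5/6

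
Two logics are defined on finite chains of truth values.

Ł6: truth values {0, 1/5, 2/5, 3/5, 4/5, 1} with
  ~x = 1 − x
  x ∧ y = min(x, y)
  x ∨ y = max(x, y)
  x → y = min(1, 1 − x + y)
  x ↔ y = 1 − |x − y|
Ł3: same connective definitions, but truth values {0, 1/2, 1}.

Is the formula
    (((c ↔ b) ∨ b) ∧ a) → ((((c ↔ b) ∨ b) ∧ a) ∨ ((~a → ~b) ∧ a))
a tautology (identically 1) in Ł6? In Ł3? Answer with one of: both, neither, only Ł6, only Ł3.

In Ł6: every assignment gives 1 — tautology.
In Ł3: every assignment gives 1 — tautology.

both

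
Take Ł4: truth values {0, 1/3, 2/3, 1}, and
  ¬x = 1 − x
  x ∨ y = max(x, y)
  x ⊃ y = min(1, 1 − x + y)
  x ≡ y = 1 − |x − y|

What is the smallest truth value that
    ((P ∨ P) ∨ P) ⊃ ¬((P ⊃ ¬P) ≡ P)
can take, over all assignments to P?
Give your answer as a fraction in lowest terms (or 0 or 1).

1/3

Take P = 2/3:
P ∨ P = 2/3 ∨ 2/3 = 2/3
(P ∨ P) ∨ P = 2/3 ∨ 2/3 = 2/3
¬P = ¬2/3 = 1/3
P ⊃ ¬P = 2/3 ⊃ 1/3 = 2/3
(P ⊃ ¬P) ≡ P = 2/3 ≡ 2/3 = 1
¬((P ⊃ ¬P) ≡ P) = ¬1 = 0
((P ∨ P) ∨ P) ⊃ ¬((P ⊃ ¬P) ≡ P) = 2/3 ⊃ 0 = 1/3
No assignment yields a value below 1/3, so this is the minimum.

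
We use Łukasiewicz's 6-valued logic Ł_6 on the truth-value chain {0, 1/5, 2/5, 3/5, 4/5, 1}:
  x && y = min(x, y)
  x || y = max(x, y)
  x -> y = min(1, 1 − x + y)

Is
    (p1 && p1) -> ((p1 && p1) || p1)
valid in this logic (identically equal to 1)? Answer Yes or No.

Yes

p1 = 0 ↦ 1
p1 = 1/5 ↦ 1
p1 = 2/5 ↦ 1
p1 = 3/5 ↦ 1
p1 = 4/5 ↦ 1
p1 = 1 ↦ 1
Every assignment gives a value ≥ 1.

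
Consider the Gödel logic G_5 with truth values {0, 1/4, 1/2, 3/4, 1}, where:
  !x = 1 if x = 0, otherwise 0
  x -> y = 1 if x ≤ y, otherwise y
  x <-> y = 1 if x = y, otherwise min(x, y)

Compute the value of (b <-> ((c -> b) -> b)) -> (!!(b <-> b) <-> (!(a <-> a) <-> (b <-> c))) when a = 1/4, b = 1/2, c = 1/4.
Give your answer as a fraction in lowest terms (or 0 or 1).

c -> b = 1/4 -> 1/2 = 1
(c -> b) -> b = 1 -> 1/2 = 1/2
b <-> ((c -> b) -> b) = 1/2 <-> 1/2 = 1
b <-> b = 1/2 <-> 1/2 = 1
!(b <-> b) = !1 = 0
!!(b <-> b) = !0 = 1
a <-> a = 1/4 <-> 1/4 = 1
!(a <-> a) = !1 = 0
b <-> c = 1/2 <-> 1/4 = 1/4
!(a <-> a) <-> (b <-> c) = 0 <-> 1/4 = 0
!!(b <-> b) <-> (!(a <-> a) <-> (b <-> c)) = 1 <-> 0 = 0
(b <-> ((c -> b) -> b)) -> (!!(b <-> b) <-> (!(a <-> a) <-> (b <-> c))) = 1 -> 0 = 0

0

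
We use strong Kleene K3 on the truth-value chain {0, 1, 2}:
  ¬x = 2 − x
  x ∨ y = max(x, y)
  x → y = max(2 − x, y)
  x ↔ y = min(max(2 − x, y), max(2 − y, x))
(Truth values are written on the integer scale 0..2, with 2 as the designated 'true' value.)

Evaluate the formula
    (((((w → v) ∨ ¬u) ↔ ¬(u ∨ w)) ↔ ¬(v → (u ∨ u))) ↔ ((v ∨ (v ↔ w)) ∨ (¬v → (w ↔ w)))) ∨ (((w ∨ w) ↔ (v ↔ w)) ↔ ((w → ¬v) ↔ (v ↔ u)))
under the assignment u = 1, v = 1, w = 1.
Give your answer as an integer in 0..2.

1

w → v = 1 → 1 = 1
¬u = ¬1 = 1
(w → v) ∨ ¬u = 1 ∨ 1 = 1
u ∨ w = 1 ∨ 1 = 1
¬(u ∨ w) = ¬1 = 1
((w → v) ∨ ¬u) ↔ ¬(u ∨ w) = 1 ↔ 1 = 1
u ∨ u = 1 ∨ 1 = 1
v → (u ∨ u) = 1 → 1 = 1
¬(v → (u ∨ u)) = ¬1 = 1
(((w → v) ∨ ¬u) ↔ ¬(u ∨ w)) ↔ ¬(v → (u ∨ u)) = 1 ↔ 1 = 1
v ↔ w = 1 ↔ 1 = 1
v ∨ (v ↔ w) = 1 ∨ 1 = 1
¬v = ¬1 = 1
w ↔ w = 1 ↔ 1 = 1
¬v → (w ↔ w) = 1 → 1 = 1
(v ∨ (v ↔ w)) ∨ (¬v → (w ↔ w)) = 1 ∨ 1 = 1
((((w → v) ∨ ¬u) ↔ ¬(u ∨ w)) ↔ ¬(v → (u ∨ u))) ↔ ((v ∨ (v ↔ w)) ∨ (¬v → (w ↔ w))) = 1 ↔ 1 = 1
w ∨ w = 1 ∨ 1 = 1
v ↔ w = 1 ↔ 1 = 1
(w ∨ w) ↔ (v ↔ w) = 1 ↔ 1 = 1
¬v = ¬1 = 1
w → ¬v = 1 → 1 = 1
v ↔ u = 1 ↔ 1 = 1
(w → ¬v) ↔ (v ↔ u) = 1 ↔ 1 = 1
((w ∨ w) ↔ (v ↔ w)) ↔ ((w → ¬v) ↔ (v ↔ u)) = 1 ↔ 1 = 1
(((((w → v) ∨ ¬u) ↔ ¬(u ∨ w)) ↔ ¬(v → (u ∨ u))) ↔ ((v ∨ (v ↔ w)) ∨ (¬v → (w ↔ w)))) ∨ (((w ∨ w) ↔ (v ↔ w)) ↔ ((w → ¬v) ↔ (v ↔ u))) = 1 ∨ 1 = 1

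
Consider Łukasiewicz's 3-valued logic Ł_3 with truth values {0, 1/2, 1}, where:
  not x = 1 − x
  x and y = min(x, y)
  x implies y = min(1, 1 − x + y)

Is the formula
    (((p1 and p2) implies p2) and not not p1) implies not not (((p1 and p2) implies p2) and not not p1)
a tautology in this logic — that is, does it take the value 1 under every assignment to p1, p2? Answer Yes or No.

p1 = 0, p2 = 0 ↦ 1
p1 = 0, p2 = 1/2 ↦ 1
p1 = 0, p2 = 1 ↦ 1
p1 = 1/2, p2 = 0 ↦ 1
p1 = 1/2, p2 = 1/2 ↦ 1
p1 = 1/2, p2 = 1 ↦ 1
p1 = 1, p2 = 0 ↦ 1
p1 = 1, p2 = 1/2 ↦ 1
p1 = 1, p2 = 1 ↦ 1
Every assignment gives a value ≥ 1.

Yes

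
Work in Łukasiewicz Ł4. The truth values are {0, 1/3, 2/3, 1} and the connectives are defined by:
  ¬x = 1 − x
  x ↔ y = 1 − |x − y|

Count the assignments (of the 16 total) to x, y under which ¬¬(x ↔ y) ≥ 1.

4

x = 0, y = 0 ↦ 1  ≥
x = 0, y = 1/3 ↦ 2/3  <
x = 0, y = 2/3 ↦ 1/3  <
x = 0, y = 1 ↦ 0  <
x = 1/3, y = 0 ↦ 2/3  <
x = 1/3, y = 1/3 ↦ 1  ≥
x = 1/3, y = 2/3 ↦ 2/3  <
x = 1/3, y = 1 ↦ 1/3  <
x = 2/3, y = 0 ↦ 1/3  <
x = 2/3, y = 1/3 ↦ 2/3  <
x = 2/3, y = 2/3 ↦ 1  ≥
x = 2/3, y = 1 ↦ 2/3  <
x = 1, y = 0 ↦ 0  <
x = 1, y = 1/3 ↦ 1/3  <
x = 1, y = 2/3 ↦ 2/3  <
x = 1, y = 1 ↦ 1  ≥
So 4 of the 16 assignments meet the threshold.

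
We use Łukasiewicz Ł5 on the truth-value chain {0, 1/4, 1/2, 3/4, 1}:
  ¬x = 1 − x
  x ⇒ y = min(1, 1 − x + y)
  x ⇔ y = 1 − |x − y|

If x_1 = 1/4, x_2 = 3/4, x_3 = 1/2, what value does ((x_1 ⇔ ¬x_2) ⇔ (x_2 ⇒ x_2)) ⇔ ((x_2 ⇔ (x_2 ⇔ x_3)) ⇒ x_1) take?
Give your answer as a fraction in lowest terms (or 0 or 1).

¬x_2 = ¬3/4 = 1/4
x_1 ⇔ ¬x_2 = 1/4 ⇔ 1/4 = 1
x_2 ⇒ x_2 = 3/4 ⇒ 3/4 = 1
(x_1 ⇔ ¬x_2) ⇔ (x_2 ⇒ x_2) = 1 ⇔ 1 = 1
x_2 ⇔ x_3 = 3/4 ⇔ 1/2 = 3/4
x_2 ⇔ (x_2 ⇔ x_3) = 3/4 ⇔ 3/4 = 1
(x_2 ⇔ (x_2 ⇔ x_3)) ⇒ x_1 = 1 ⇒ 1/4 = 1/4
((x_1 ⇔ ¬x_2) ⇔ (x_2 ⇒ x_2)) ⇔ ((x_2 ⇔ (x_2 ⇔ x_3)) ⇒ x_1) = 1 ⇔ 1/4 = 1/4

1/4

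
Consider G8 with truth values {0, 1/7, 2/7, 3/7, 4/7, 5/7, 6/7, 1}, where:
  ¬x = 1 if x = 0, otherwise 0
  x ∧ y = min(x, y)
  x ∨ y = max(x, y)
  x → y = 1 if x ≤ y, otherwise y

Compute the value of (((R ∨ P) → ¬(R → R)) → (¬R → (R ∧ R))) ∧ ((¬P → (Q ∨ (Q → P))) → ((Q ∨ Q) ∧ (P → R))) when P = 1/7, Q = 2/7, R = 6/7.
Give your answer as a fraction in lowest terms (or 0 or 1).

R ∨ P = 6/7 ∨ 1/7 = 6/7
R → R = 6/7 → 6/7 = 1
¬(R → R) = ¬1 = 0
(R ∨ P) → ¬(R → R) = 6/7 → 0 = 0
¬R = ¬6/7 = 0
R ∧ R = 6/7 ∧ 6/7 = 6/7
¬R → (R ∧ R) = 0 → 6/7 = 1
((R ∨ P) → ¬(R → R)) → (¬R → (R ∧ R)) = 0 → 1 = 1
¬P = ¬1/7 = 0
Q → P = 2/7 → 1/7 = 1/7
Q ∨ (Q → P) = 2/7 ∨ 1/7 = 2/7
¬P → (Q ∨ (Q → P)) = 0 → 2/7 = 1
Q ∨ Q = 2/7 ∨ 2/7 = 2/7
P → R = 1/7 → 6/7 = 1
(Q ∨ Q) ∧ (P → R) = 2/7 ∧ 1 = 2/7
(¬P → (Q ∨ (Q → P))) → ((Q ∨ Q) ∧ (P → R)) = 1 → 2/7 = 2/7
(((R ∨ P) → ¬(R → R)) → (¬R → (R ∧ R))) ∧ ((¬P → (Q ∨ (Q → P))) → ((Q ∨ Q) ∧ (P → R))) = 1 ∧ 2/7 = 2/7

2/7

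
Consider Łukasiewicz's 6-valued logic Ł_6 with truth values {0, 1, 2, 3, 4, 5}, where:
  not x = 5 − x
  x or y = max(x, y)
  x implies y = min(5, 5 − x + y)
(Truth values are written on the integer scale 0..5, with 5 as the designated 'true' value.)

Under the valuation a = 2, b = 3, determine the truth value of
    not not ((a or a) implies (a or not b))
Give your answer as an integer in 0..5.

5

a or a = 2 or 2 = 2
not b = not 3 = 2
a or not b = 2 or 2 = 2
(a or a) implies (a or not b) = 2 implies 2 = 5
not ((a or a) implies (a or not b)) = not 5 = 0
not not ((a or a) implies (a or not b)) = not 0 = 5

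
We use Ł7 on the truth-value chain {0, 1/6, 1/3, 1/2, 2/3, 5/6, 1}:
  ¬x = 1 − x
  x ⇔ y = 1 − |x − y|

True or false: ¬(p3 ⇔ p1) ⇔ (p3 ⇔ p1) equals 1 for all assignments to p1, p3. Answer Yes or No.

No

Counterexample: take p1 = 0, p3 = 0.
p3 ⇔ p1 = 0 ⇔ 0 = 1
¬(p3 ⇔ p1) = ¬1 = 0
p3 ⇔ p1 = 0 ⇔ 0 = 1
¬(p3 ⇔ p1) ⇔ (p3 ⇔ p1) = 0 ⇔ 1 = 0
This gives 0 ≠ 1.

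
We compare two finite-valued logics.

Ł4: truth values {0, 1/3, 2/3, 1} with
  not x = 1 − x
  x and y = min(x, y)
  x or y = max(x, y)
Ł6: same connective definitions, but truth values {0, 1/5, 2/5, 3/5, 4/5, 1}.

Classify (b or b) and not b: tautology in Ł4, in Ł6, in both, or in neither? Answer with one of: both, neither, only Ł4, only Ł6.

In Ł4: at b = 0 the value is 0 — not a tautology.
In Ł6: at b = 0 the value is 0 — not a tautology.

neither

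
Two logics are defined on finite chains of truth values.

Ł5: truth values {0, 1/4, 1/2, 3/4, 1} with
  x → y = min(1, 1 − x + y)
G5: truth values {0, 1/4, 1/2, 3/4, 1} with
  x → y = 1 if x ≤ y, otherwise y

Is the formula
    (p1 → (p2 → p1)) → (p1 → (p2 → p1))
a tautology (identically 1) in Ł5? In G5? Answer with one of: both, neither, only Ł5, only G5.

In Ł5: every assignment gives 1 — tautology.
In G5: every assignment gives 1 — tautology.

both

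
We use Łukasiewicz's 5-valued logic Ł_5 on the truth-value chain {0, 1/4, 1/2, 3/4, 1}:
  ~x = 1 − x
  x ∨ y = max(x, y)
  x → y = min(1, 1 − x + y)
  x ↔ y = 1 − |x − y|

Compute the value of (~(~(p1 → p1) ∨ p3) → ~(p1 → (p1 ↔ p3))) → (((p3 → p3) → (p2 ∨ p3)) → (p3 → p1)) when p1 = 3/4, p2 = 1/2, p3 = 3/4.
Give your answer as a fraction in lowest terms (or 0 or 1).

p1 → p1 = 3/4 → 3/4 = 1
~(p1 → p1) = ~1 = 0
~(p1 → p1) ∨ p3 = 0 ∨ 3/4 = 3/4
~(~(p1 → p1) ∨ p3) = ~3/4 = 1/4
p1 ↔ p3 = 3/4 ↔ 3/4 = 1
p1 → (p1 ↔ p3) = 3/4 → 1 = 1
~(p1 → (p1 ↔ p3)) = ~1 = 0
~(~(p1 → p1) ∨ p3) → ~(p1 → (p1 ↔ p3)) = 1/4 → 0 = 3/4
p3 → p3 = 3/4 → 3/4 = 1
p2 ∨ p3 = 1/2 ∨ 3/4 = 3/4
(p3 → p3) → (p2 ∨ p3) = 1 → 3/4 = 3/4
p3 → p1 = 3/4 → 3/4 = 1
((p3 → p3) → (p2 ∨ p3)) → (p3 → p1) = 3/4 → 1 = 1
(~(~(p1 → p1) ∨ p3) → ~(p1 → (p1 ↔ p3))) → (((p3 → p3) → (p2 ∨ p3)) → (p3 → p1)) = 3/4 → 1 = 1

1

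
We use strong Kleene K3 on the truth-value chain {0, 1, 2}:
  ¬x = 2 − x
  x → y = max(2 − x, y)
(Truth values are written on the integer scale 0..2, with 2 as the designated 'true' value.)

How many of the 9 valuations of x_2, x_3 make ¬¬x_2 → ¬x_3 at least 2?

5

x_2 = 0, x_3 = 0 ↦ 2  ≥
x_2 = 0, x_3 = 1 ↦ 2  ≥
x_2 = 0, x_3 = 2 ↦ 2  ≥
x_2 = 1, x_3 = 0 ↦ 2  ≥
x_2 = 1, x_3 = 1 ↦ 1  <
x_2 = 1, x_3 = 2 ↦ 1  <
x_2 = 2, x_3 = 0 ↦ 2  ≥
x_2 = 2, x_3 = 1 ↦ 1  <
x_2 = 2, x_3 = 2 ↦ 0  <
So 5 of the 9 assignments meet the threshold.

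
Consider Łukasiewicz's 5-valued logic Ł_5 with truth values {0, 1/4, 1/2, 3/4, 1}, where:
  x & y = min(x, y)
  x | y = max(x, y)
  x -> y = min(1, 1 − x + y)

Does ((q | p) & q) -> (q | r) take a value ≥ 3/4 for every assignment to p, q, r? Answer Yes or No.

Yes

At p = 3/4, q = 3/4, r = 3/4, for instance:
q | p = 3/4 | 3/4 = 3/4
(q | p) & q = 3/4 & 3/4 = 3/4
q | r = 3/4 | 3/4 = 3/4
((q | p) & q) -> (q | r) = 3/4 -> 3/4 = 1
and checking the remaining 124 assignments likewise gives ≥ 3/4 in every case.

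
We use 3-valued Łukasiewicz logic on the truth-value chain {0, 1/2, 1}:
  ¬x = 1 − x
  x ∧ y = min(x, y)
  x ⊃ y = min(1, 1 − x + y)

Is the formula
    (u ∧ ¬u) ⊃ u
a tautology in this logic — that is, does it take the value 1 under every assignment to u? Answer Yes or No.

Yes

u = 0 ↦ 1
u = 1/2 ↦ 1
u = 1 ↦ 1
Every assignment gives a value ≥ 1.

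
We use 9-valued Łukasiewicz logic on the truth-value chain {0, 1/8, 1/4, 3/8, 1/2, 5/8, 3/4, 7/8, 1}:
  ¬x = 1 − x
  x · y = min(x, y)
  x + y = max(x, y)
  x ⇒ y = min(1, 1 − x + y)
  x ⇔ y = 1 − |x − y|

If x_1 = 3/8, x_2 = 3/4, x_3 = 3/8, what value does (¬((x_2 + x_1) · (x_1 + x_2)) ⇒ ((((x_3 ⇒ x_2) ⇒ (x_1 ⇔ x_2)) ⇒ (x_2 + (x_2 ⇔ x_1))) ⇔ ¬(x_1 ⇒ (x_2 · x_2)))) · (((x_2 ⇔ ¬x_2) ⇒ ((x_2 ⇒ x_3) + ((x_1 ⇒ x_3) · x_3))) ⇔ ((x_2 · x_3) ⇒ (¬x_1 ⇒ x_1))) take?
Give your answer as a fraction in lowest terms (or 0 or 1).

x_2 + x_1 = 3/4 + 3/8 = 3/4
x_1 + x_2 = 3/8 + 3/4 = 3/4
(x_2 + x_1) · (x_1 + x_2) = 3/4 · 3/4 = 3/4
¬((x_2 + x_1) · (x_1 + x_2)) = ¬3/4 = 1/4
x_3 ⇒ x_2 = 3/8 ⇒ 3/4 = 1
x_1 ⇔ x_2 = 3/8 ⇔ 3/4 = 5/8
(x_3 ⇒ x_2) ⇒ (x_1 ⇔ x_2) = 1 ⇒ 5/8 = 5/8
x_2 ⇔ x_1 = 3/4 ⇔ 3/8 = 5/8
x_2 + (x_2 ⇔ x_1) = 3/4 + 5/8 = 3/4
((x_3 ⇒ x_2) ⇒ (x_1 ⇔ x_2)) ⇒ (x_2 + (x_2 ⇔ x_1)) = 5/8 ⇒ 3/4 = 1
x_2 · x_2 = 3/4 · 3/4 = 3/4
x_1 ⇒ (x_2 · x_2) = 3/8 ⇒ 3/4 = 1
¬(x_1 ⇒ (x_2 · x_2)) = ¬1 = 0
(((x_3 ⇒ x_2) ⇒ (x_1 ⇔ x_2)) ⇒ (x_2 + (x_2 ⇔ x_1))) ⇔ ¬(x_1 ⇒ (x_2 · x_2)) = 1 ⇔ 0 = 0
¬((x_2 + x_1) · (x_1 + x_2)) ⇒ ((((x_3 ⇒ x_2) ⇒ (x_1 ⇔ x_2)) ⇒ (x_2 + (x_2 ⇔ x_1))) ⇔ ¬(x_1 ⇒ (x_2 · x_2))) = 1/4 ⇒ 0 = 3/4
¬x_2 = ¬3/4 = 1/4
x_2 ⇔ ¬x_2 = 3/4 ⇔ 1/4 = 1/2
x_2 ⇒ x_3 = 3/4 ⇒ 3/8 = 5/8
x_1 ⇒ x_3 = 3/8 ⇒ 3/8 = 1
(x_1 ⇒ x_3) · x_3 = 1 · 3/8 = 3/8
(x_2 ⇒ x_3) + ((x_1 ⇒ x_3) · x_3) = 5/8 + 3/8 = 5/8
(x_2 ⇔ ¬x_2) ⇒ ((x_2 ⇒ x_3) + ((x_1 ⇒ x_3) · x_3)) = 1/2 ⇒ 5/8 = 1
x_2 · x_3 = 3/4 · 3/8 = 3/8
¬x_1 = ¬3/8 = 5/8
¬x_1 ⇒ x_1 = 5/8 ⇒ 3/8 = 3/4
(x_2 · x_3) ⇒ (¬x_1 ⇒ x_1) = 3/8 ⇒ 3/4 = 1
((x_2 ⇔ ¬x_2) ⇒ ((x_2 ⇒ x_3) + ((x_1 ⇒ x_3) · x_3))) ⇔ ((x_2 · x_3) ⇒ (¬x_1 ⇒ x_1)) = 1 ⇔ 1 = 1
(¬((x_2 + x_1) · (x_1 + x_2)) ⇒ ((((x_3 ⇒ x_2) ⇒ (x_1 ⇔ x_2)) ⇒ (x_2 + (x_2 ⇔ x_1))) ⇔ ¬(x_1 ⇒ (x_2 · x_2)))) · (((x_2 ⇔ ¬x_2) ⇒ ((x_2 ⇒ x_3) + ((x_1 ⇒ x_3) · x_3))) ⇔ ((x_2 · x_3) ⇒ (¬x_1 ⇒ x_1))) = 3/4 · 1 = 3/4

3/4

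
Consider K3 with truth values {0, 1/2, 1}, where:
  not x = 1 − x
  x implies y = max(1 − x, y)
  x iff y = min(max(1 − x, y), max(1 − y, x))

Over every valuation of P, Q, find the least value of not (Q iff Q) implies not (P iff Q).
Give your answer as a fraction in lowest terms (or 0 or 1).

Take P = 0, Q = 1/2:
Q iff Q = 1/2 iff 1/2 = 1/2
not (Q iff Q) = not 1/2 = 1/2
P iff Q = 0 iff 1/2 = 1/2
not (P iff Q) = not 1/2 = 1/2
not (Q iff Q) implies not (P iff Q) = 1/2 implies 1/2 = 1/2
No assignment yields a value below 1/2, so this is the minimum.

1/2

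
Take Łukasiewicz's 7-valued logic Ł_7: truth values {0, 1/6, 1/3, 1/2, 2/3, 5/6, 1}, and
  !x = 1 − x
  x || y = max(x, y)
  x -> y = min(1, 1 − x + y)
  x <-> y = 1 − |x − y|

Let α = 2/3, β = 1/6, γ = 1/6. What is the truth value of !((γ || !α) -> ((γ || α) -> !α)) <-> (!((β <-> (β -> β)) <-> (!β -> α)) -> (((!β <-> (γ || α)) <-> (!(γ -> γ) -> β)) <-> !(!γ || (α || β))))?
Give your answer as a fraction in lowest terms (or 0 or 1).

1/3

!α = !2/3 = 1/3
γ || !α = 1/6 || 1/3 = 1/3
γ || α = 1/6 || 2/3 = 2/3
!α = !2/3 = 1/3
(γ || α) -> !α = 2/3 -> 1/3 = 2/3
(γ || !α) -> ((γ || α) -> !α) = 1/3 -> 2/3 = 1
!((γ || !α) -> ((γ || α) -> !α)) = !1 = 0
β -> β = 1/6 -> 1/6 = 1
β <-> (β -> β) = 1/6 <-> 1 = 1/6
!β = !1/6 = 5/6
!β -> α = 5/6 -> 2/3 = 5/6
(β <-> (β -> β)) <-> (!β -> α) = 1/6 <-> 5/6 = 1/3
!((β <-> (β -> β)) <-> (!β -> α)) = !1/3 = 2/3
!β = !1/6 = 5/6
γ || α = 1/6 || 2/3 = 2/3
!β <-> (γ || α) = 5/6 <-> 2/3 = 5/6
γ -> γ = 1/6 -> 1/6 = 1
!(γ -> γ) = !1 = 0
!(γ -> γ) -> β = 0 -> 1/6 = 1
(!β <-> (γ || α)) <-> (!(γ -> γ) -> β) = 5/6 <-> 1 = 5/6
!γ = !1/6 = 5/6
α || β = 2/3 || 1/6 = 2/3
!γ || (α || β) = 5/6 || 2/3 = 5/6
!(!γ || (α || β)) = !5/6 = 1/6
((!β <-> (γ || α)) <-> (!(γ -> γ) -> β)) <-> !(!γ || (α || β)) = 5/6 <-> 1/6 = 1/3
!((β <-> (β -> β)) <-> (!β -> α)) -> (((!β <-> (γ || α)) <-> (!(γ -> γ) -> β)) <-> !(!γ || (α || β))) = 2/3 -> 1/3 = 2/3
!((γ || !α) -> ((γ || α) -> !α)) <-> (!((β <-> (β -> β)) <-> (!β -> α)) -> (((!β <-> (γ || α)) <-> (!(γ -> γ) -> β)) <-> !(!γ || (α || β)))) = 0 <-> 2/3 = 1/3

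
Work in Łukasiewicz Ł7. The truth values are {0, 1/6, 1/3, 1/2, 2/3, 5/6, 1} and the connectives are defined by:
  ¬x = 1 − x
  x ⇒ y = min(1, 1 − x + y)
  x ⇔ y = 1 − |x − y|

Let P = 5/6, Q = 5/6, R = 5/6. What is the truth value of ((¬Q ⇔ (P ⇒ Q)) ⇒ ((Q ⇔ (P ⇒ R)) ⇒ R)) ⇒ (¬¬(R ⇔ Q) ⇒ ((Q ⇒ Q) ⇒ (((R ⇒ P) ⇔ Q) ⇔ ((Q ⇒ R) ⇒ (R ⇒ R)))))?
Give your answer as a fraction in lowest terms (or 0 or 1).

¬Q = ¬5/6 = 1/6
P ⇒ Q = 5/6 ⇒ 5/6 = 1
¬Q ⇔ (P ⇒ Q) = 1/6 ⇔ 1 = 1/6
P ⇒ R = 5/6 ⇒ 5/6 = 1
Q ⇔ (P ⇒ R) = 5/6 ⇔ 1 = 5/6
(Q ⇔ (P ⇒ R)) ⇒ R = 5/6 ⇒ 5/6 = 1
(¬Q ⇔ (P ⇒ Q)) ⇒ ((Q ⇔ (P ⇒ R)) ⇒ R) = 1/6 ⇒ 1 = 1
R ⇔ Q = 5/6 ⇔ 5/6 = 1
¬(R ⇔ Q) = ¬1 = 0
¬¬(R ⇔ Q) = ¬0 = 1
Q ⇒ Q = 5/6 ⇒ 5/6 = 1
R ⇒ P = 5/6 ⇒ 5/6 = 1
(R ⇒ P) ⇔ Q = 1 ⇔ 5/6 = 5/6
Q ⇒ R = 5/6 ⇒ 5/6 = 1
R ⇒ R = 5/6 ⇒ 5/6 = 1
(Q ⇒ R) ⇒ (R ⇒ R) = 1 ⇒ 1 = 1
((R ⇒ P) ⇔ Q) ⇔ ((Q ⇒ R) ⇒ (R ⇒ R)) = 5/6 ⇔ 1 = 5/6
(Q ⇒ Q) ⇒ (((R ⇒ P) ⇔ Q) ⇔ ((Q ⇒ R) ⇒ (R ⇒ R))) = 1 ⇒ 5/6 = 5/6
¬¬(R ⇔ Q) ⇒ ((Q ⇒ Q) ⇒ (((R ⇒ P) ⇔ Q) ⇔ ((Q ⇒ R) ⇒ (R ⇒ R)))) = 1 ⇒ 5/6 = 5/6
((¬Q ⇔ (P ⇒ Q)) ⇒ ((Q ⇔ (P ⇒ R)) ⇒ R)) ⇒ (¬¬(R ⇔ Q) ⇒ ((Q ⇒ Q) ⇒ (((R ⇒ P) ⇔ Q) ⇔ ((Q ⇒ R) ⇒ (R ⇒ R))))) = 1 ⇒ 5/6 = 5/6

5/6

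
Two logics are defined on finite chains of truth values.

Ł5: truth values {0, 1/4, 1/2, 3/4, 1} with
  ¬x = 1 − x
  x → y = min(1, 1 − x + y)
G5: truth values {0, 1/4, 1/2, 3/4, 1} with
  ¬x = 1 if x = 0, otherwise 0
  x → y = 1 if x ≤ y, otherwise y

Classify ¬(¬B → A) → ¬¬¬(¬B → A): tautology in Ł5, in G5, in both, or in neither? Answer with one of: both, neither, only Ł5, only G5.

In Ł5: every assignment gives 1 — tautology.
In G5: every assignment gives 1 — tautology.

both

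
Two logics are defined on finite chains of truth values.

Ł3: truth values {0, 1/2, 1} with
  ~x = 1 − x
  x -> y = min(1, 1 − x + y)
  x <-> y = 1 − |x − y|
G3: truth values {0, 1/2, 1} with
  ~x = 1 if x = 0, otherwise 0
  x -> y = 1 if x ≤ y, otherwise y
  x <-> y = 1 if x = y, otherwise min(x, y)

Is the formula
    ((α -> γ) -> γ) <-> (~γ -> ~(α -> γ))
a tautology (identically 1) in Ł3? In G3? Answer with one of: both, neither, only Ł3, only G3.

In Ł3: every assignment gives 1 — tautology.
In G3: at α = 0, γ = 1/2 the value is 1/2 — not a tautology.

only Ł3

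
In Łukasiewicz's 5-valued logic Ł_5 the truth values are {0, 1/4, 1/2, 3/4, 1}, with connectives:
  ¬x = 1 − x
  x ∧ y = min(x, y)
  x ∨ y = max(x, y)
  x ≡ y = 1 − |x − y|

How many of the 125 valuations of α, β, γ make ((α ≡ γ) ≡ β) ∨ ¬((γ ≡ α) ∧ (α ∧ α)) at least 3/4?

98

value 1: 49 assignments (counts)
value 3/4: 49 assignments (counts)
value 1/2: 20 assignments
value 1/4: 6 assignments
value 0: 1 assignment
So 98 of the 125 assignments meet the threshold.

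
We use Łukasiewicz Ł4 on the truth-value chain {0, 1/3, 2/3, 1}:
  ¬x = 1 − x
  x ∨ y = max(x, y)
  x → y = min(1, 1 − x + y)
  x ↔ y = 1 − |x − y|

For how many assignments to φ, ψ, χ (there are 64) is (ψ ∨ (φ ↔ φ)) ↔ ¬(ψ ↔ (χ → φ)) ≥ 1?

11

value 1: 11 assignments (counts)
value 2/3: 16 assignments
value 1/3: 21 assignments
value 0: 16 assignments
So 11 of the 64 assignments meet the threshold.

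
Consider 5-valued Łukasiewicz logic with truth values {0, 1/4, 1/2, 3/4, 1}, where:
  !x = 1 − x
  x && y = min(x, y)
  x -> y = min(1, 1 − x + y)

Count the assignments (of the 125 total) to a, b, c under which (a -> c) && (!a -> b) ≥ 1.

35

value 1: 35 assignments (counts)
value 3/4: 31 assignments
value 1/2: 29 assignments
value 1/4: 20 assignments
value 0: 10 assignments
So 35 of the 125 assignments meet the threshold.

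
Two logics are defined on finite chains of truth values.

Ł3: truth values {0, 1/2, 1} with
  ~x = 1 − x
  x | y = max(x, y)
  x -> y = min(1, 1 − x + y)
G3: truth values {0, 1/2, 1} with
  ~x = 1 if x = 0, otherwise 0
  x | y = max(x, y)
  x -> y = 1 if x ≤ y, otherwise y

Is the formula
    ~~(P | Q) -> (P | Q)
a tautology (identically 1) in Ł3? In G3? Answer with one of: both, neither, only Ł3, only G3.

In Ł3: every assignment gives 1 — tautology.
In G3: at P = 0, Q = 1/2 the value is 1/2 — not a tautology.

only Ł3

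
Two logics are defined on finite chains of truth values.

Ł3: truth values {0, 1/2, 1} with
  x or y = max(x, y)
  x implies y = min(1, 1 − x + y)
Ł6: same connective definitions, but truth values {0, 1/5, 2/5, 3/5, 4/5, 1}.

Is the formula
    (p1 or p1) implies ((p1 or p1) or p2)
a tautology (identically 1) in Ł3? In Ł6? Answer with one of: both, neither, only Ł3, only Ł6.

In Ł3: every assignment gives 1 — tautology.
In Ł6: every assignment gives 1 — tautology.

both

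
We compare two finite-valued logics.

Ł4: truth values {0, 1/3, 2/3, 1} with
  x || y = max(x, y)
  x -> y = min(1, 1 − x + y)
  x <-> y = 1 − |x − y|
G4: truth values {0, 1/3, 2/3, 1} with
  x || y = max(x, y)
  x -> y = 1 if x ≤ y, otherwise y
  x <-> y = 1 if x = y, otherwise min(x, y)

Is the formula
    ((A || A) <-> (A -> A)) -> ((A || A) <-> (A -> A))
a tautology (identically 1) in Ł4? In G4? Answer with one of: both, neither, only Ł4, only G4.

both

In Ł4: every assignment gives 1 — tautology.
In G4: every assignment gives 1 — tautology.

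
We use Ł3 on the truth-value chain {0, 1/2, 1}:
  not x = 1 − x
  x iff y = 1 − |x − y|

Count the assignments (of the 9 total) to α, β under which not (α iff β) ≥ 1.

2

α = 0, β = 0 ↦ 0  <
α = 0, β = 1/2 ↦ 1/2  <
α = 0, β = 1 ↦ 1  ≥
α = 1/2, β = 0 ↦ 1/2  <
α = 1/2, β = 1/2 ↦ 0  <
α = 1/2, β = 1 ↦ 1/2  <
α = 1, β = 0 ↦ 1  ≥
α = 1, β = 1/2 ↦ 1/2  <
α = 1, β = 1 ↦ 0  <
So 2 of the 9 assignments meet the threshold.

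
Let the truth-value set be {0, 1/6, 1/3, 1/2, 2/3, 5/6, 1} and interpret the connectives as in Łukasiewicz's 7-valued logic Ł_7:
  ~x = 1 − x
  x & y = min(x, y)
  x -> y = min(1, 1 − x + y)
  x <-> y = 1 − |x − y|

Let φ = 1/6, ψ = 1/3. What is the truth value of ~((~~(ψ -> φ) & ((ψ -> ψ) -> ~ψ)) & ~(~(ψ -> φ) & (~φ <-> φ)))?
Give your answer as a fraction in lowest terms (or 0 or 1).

1/3

ψ -> φ = 1/3 -> 1/6 = 5/6
~(ψ -> φ) = ~5/6 = 1/6
~~(ψ -> φ) = ~1/6 = 5/6
ψ -> ψ = 1/3 -> 1/3 = 1
~ψ = ~1/3 = 2/3
(ψ -> ψ) -> ~ψ = 1 -> 2/3 = 2/3
~~(ψ -> φ) & ((ψ -> ψ) -> ~ψ) = 5/6 & 2/3 = 2/3
ψ -> φ = 1/3 -> 1/6 = 5/6
~(ψ -> φ) = ~5/6 = 1/6
~φ = ~1/6 = 5/6
~φ <-> φ = 5/6 <-> 1/6 = 1/3
~(ψ -> φ) & (~φ <-> φ) = 1/6 & 1/3 = 1/6
~(~(ψ -> φ) & (~φ <-> φ)) = ~1/6 = 5/6
(~~(ψ -> φ) & ((ψ -> ψ) -> ~ψ)) & ~(~(ψ -> φ) & (~φ <-> φ)) = 2/3 & 5/6 = 2/3
~((~~(ψ -> φ) & ((ψ -> ψ) -> ~ψ)) & ~(~(ψ -> φ) & (~φ <-> φ))) = ~2/3 = 1/3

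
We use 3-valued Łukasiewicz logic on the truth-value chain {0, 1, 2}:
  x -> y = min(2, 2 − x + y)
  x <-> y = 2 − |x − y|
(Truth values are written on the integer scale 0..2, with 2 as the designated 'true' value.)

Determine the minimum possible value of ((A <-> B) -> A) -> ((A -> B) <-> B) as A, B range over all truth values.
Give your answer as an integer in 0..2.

Take A = 1, B = 0:
A <-> B = 1 <-> 0 = 1
(A <-> B) -> A = 1 -> 1 = 2
A -> B = 1 -> 0 = 1
(A -> B) <-> B = 1 <-> 0 = 1
((A <-> B) -> A) -> ((A -> B) <-> B) = 2 -> 1 = 1
No assignment yields a value below 1, so this is the minimum.

1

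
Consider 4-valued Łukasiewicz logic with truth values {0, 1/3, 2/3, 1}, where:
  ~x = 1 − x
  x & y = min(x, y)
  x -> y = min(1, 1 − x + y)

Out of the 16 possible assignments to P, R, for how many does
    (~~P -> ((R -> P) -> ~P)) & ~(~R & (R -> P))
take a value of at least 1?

P = 0, R = 0 ↦ 0  <
P = 0, R = 1/3 ↦ 1/3  <
P = 0, R = 2/3 ↦ 2/3  <
P = 0, R = 1 ↦ 1  ≥
P = 1/3, R = 0 ↦ 0  <
P = 1/3, R = 1/3 ↦ 1/3  <
P = 1/3, R = 2/3 ↦ 2/3  <
P = 1/3, R = 1 ↦ 1  ≥
P = 2/3, R = 0 ↦ 0  <
P = 2/3, R = 1/3 ↦ 1/3  <
P = 2/3, R = 2/3 ↦ 2/3  <
P = 2/3, R = 1 ↦ 1  ≥
P = 1, R = 0 ↦ 0  <
P = 1, R = 1/3 ↦ 0  <
P = 1, R = 2/3 ↦ 0  <
P = 1, R = 1 ↦ 0  <
So 3 of the 16 assignments meet the threshold.

3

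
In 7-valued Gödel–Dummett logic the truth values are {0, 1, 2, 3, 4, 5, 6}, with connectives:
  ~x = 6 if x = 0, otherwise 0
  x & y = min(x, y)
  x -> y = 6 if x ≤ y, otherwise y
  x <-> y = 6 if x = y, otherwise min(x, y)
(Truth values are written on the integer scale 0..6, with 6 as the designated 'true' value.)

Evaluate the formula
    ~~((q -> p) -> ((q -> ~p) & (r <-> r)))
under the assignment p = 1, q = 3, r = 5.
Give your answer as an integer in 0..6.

0

q -> p = 3 -> 1 = 1
~p = ~1 = 0
q -> ~p = 3 -> 0 = 0
r <-> r = 5 <-> 5 = 6
(q -> ~p) & (r <-> r) = 0 & 6 = 0
(q -> p) -> ((q -> ~p) & (r <-> r)) = 1 -> 0 = 0
~((q -> p) -> ((q -> ~p) & (r <-> r))) = ~0 = 6
~~((q -> p) -> ((q -> ~p) & (r <-> r))) = ~6 = 0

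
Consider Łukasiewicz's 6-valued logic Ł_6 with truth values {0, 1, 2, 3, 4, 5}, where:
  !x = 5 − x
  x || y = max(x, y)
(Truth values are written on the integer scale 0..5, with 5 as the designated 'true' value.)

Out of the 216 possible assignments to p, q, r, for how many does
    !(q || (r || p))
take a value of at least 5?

value 5: 1 assignment (counts)
value 4: 7 assignments
value 3: 19 assignments
value 2: 37 assignments
value 1: 61 assignments
value 0: 91 assignments
So 1 of the 216 assignments meets the threshold.

1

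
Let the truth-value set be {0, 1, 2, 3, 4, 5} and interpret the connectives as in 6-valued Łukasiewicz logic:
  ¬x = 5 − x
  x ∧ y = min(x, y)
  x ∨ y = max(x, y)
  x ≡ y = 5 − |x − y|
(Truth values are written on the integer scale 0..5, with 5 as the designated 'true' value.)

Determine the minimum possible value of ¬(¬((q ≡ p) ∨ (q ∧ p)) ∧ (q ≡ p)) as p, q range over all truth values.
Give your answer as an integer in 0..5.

3

Take p = 0, q = 2:
q ≡ p = 2 ≡ 0 = 3
q ∧ p = 2 ∧ 0 = 0
(q ≡ p) ∨ (q ∧ p) = 3 ∨ 0 = 3
¬((q ≡ p) ∨ (q ∧ p)) = ¬3 = 2
q ≡ p = 2 ≡ 0 = 3
¬((q ≡ p) ∨ (q ∧ p)) ∧ (q ≡ p) = 2 ∧ 3 = 2
¬(¬((q ≡ p) ∨ (q ∧ p)) ∧ (q ≡ p)) = ¬2 = 3
No assignment yields a value below 3, so this is the minimum.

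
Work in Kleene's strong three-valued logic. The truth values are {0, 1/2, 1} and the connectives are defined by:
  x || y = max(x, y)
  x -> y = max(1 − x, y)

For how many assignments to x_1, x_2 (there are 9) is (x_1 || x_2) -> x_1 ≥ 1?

4

x_1 = 0, x_2 = 0 ↦ 1  ≥
x_1 = 0, x_2 = 1/2 ↦ 1/2  <
x_1 = 0, x_2 = 1 ↦ 0  <
x_1 = 1/2, x_2 = 0 ↦ 1/2  <
x_1 = 1/2, x_2 = 1/2 ↦ 1/2  <
x_1 = 1/2, x_2 = 1 ↦ 1/2  <
x_1 = 1, x_2 = 0 ↦ 1  ≥
x_1 = 1, x_2 = 1/2 ↦ 1  ≥
x_1 = 1, x_2 = 1 ↦ 1  ≥
So 4 of the 9 assignments meet the threshold.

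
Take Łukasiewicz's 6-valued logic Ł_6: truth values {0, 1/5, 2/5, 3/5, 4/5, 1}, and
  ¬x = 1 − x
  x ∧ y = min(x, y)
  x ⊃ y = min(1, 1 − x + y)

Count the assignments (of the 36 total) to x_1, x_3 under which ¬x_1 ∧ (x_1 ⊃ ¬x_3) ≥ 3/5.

18

value 1: 6 assignments (counts)
value 4/5: 6 assignments (counts)
value 3/5: 6 assignments (counts)
value 2/5: 6 assignments
value 1/5: 6 assignments
value 0: 6 assignments
So 18 of the 36 assignments meet the threshold.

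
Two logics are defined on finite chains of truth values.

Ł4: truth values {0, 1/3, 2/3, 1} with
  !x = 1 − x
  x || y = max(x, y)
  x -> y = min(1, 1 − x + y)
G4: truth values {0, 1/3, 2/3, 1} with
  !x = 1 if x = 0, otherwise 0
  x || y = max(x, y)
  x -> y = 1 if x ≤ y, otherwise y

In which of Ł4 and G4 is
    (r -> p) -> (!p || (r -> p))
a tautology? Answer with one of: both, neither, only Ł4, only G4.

both

In Ł4: every assignment gives 1 — tautology.
In G4: every assignment gives 1 — tautology.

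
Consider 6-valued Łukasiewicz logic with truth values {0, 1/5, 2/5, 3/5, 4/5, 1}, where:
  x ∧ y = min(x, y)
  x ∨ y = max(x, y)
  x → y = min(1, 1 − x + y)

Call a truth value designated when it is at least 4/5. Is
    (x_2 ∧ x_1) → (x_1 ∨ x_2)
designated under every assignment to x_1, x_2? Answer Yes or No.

Yes

At x_1 = 0, x_2 = 4/5, for instance:
x_2 ∧ x_1 = 4/5 ∧ 0 = 0
x_1 ∨ x_2 = 0 ∨ 4/5 = 4/5
(x_2 ∧ x_1) → (x_1 ∨ x_2) = 0 → 4/5 = 1
and checking the remaining 35 assignments likewise gives ≥ 4/5 in every case.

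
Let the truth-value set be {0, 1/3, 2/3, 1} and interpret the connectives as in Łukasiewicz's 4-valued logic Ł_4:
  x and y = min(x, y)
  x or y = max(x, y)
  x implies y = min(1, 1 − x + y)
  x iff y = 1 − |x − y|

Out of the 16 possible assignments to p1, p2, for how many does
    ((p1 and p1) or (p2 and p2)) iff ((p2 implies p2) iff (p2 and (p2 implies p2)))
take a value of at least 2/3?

p1 = 0, p2 = 0 ↦ 1  ≥
p1 = 0, p2 = 1/3 ↦ 1  ≥
p1 = 0, p2 = 2/3 ↦ 1  ≥
p1 = 0, p2 = 1 ↦ 1  ≥
p1 = 1/3, p2 = 0 ↦ 2/3  ≥
p1 = 1/3, p2 = 1/3 ↦ 1  ≥
p1 = 1/3, p2 = 2/3 ↦ 1  ≥
p1 = 1/3, p2 = 1 ↦ 1  ≥
p1 = 2/3, p2 = 0 ↦ 1/3  <
p1 = 2/3, p2 = 1/3 ↦ 2/3  ≥
p1 = 2/3, p2 = 2/3 ↦ 1  ≥
p1 = 2/3, p2 = 1 ↦ 1  ≥
p1 = 1, p2 = 0 ↦ 0  <
p1 = 1, p2 = 1/3 ↦ 1/3  <
p1 = 1, p2 = 2/3 ↦ 2/3  ≥
p1 = 1, p2 = 1 ↦ 1  ≥
So 13 of the 16 assignments meet the threshold.

13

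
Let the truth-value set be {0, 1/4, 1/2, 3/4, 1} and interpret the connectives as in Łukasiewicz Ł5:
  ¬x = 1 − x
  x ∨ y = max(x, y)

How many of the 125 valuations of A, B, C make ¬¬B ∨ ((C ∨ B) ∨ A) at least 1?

61

value 1: 61 assignments (counts)
value 3/4: 37 assignments
value 1/2: 19 assignments
value 1/4: 7 assignments
value 0: 1 assignment
So 61 of the 125 assignments meet the threshold.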